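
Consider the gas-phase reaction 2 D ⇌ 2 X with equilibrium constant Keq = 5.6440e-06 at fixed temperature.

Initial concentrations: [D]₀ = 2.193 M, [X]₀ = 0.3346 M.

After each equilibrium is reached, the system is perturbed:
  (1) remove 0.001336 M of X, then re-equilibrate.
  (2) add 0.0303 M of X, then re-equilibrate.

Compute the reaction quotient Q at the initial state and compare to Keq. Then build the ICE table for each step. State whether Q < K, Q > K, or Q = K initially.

Q₀ = 0.02328; Q > K (proceeds reverse)

Q₀ = 0.02328 vs Keq = 5.6440e-06 ⇒ Q>K, reverse
Step 1:
                    D           X
  I             2.193      0.3346
  C            0.3286     -0.3286
  E             2.522    0.005991
  solve Keq expr → x = -0.1643; check Q = 5.6440e-06
Then remove 0.001336 M of X.
Step 2:
                    D           X
  I             2.522    0.004655
  C         -0.001333    0.001333
  E              2.52    0.005987
  solve Keq expr → x = 6.6642e-04; check Q = 5.6440e-06
Then add 0.0303 M of X.
Step 3:
                    D           X
  I              2.52     0.03629
  C           0.03023    -0.03023
  E             2.551    0.006059
  solve Keq expr → x = -0.01511; check Q = 5.6440e-06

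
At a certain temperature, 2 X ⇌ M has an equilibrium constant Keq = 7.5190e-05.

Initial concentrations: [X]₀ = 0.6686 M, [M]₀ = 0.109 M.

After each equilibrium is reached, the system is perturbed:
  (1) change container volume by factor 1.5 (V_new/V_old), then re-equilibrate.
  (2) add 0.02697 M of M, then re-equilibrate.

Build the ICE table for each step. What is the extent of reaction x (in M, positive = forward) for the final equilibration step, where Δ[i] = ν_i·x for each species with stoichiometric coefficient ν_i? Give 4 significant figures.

Q₀ = 0.2438 vs Keq = 7.5190e-05 ⇒ Q>K, reverse
Step 1:
                    X           M
  Initial      0.6686       0.109
  Change       0.2179     -0.1089
  Equil        0.8865  5.9088e-05
  solve Keq expr → x = -0.1089; check Q = 7.5190e-05
Then change container volume by factor 1.5 (V_new/V_old).
Step 2:
                    X           M
  Initial       0.591  3.9392e-05
  Change   2.6257e-05 -1.3128e-05
  Equil         0.591  2.6264e-05
  solve Keq expr → x = -1.3128e-05; check Q = 7.5190e-05
Then add 0.02697 M of M.
Step 3:
                    X           M
  Initial       0.591       0.027
  Change      0.05393    -0.02696
  Equil        0.6449  3.1275e-05
  solve Keq expr → x = -0.02696; check Q = 7.5190e-05

x = -0.02696 M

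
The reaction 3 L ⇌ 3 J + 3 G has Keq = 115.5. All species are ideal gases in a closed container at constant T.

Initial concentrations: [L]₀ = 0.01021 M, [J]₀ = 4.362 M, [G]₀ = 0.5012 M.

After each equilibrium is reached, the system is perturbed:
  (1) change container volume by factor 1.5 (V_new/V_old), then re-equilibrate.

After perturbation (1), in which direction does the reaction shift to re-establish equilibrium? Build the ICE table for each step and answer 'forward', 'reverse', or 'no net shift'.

Direction: forward

Q₀ = 9.8178e+06 vs Keq = 115.5 ⇒ Q>K, reverse
Step 1:
                  L         J         G
  init      0.01021     4.362    0.5012
  Δ          0.2247   -0.2247   -0.2247
  eq         0.2349     4.137    0.2765
  solve Keq expr → x = -0.0749; check Q = 115.5
Then change container volume by factor 1.5 (V_new/V_old).
Step 2:
                  L         J         G
  init       0.1566     2.758    0.1843
  Δ        -0.03241   0.03241   0.03241
  eq         0.1242     2.791    0.2167
  solve Keq expr → x = 0.0108; check Q = 115.5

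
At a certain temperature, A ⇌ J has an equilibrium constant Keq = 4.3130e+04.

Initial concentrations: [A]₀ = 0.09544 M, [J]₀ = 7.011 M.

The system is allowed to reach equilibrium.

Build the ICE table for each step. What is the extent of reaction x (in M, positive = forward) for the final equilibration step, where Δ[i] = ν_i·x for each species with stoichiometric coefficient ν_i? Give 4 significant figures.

Q₀ = 73.46 vs Keq = 4.3130e+04 ⇒ Q<K, forward
Step 1:
                  A         J
  init      0.09544     7.011
  Δ        -0.09528   0.09528
  eq      1.6476e-04     7.106
  solve Keq expr → x = 0.09528; check Q = 4.3130e+04

x = 0.09528 M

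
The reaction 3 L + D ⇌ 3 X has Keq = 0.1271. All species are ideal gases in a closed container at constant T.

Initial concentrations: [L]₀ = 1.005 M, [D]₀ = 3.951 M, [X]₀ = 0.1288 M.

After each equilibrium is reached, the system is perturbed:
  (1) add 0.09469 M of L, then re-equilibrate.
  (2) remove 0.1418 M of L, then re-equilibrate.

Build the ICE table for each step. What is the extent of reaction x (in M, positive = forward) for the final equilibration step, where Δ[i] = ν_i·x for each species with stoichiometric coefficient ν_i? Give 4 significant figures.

x = -0.02063 M

Q₀ = 5.3277e-04 vs Keq = 0.1271 ⇒ Q<K, forward
Step 1:
                    L           D           X
  Initial       1.005       3.951      0.1288
  Change      -0.3703     -0.1234      0.3703
  Equil        0.6347       3.828      0.4991
  solve Keq expr → x = 0.1234; check Q = 0.1271
Then add 0.09469 M of L.
Step 2:
                    L           D           X
  Initial      0.7293       3.828      0.4991
  Change     -0.04132    -0.01377     0.04132
  Equil         0.688       3.814      0.5405
  solve Keq expr → x = 0.01377; check Q = 0.1271
Then remove 0.1418 M of L.
Step 3:
                    L           D           X
  Initial      0.5462       3.814      0.5405
  Change       0.0619     0.02063     -0.0619
  Equil        0.6081       3.834      0.4786
  solve Keq expr → x = -0.02063; check Q = 0.1271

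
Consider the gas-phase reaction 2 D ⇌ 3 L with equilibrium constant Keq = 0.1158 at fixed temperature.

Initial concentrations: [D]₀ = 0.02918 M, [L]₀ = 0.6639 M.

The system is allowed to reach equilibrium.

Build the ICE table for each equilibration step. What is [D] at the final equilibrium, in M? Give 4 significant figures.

Q₀ = 343.7 vs Keq = 0.1158 ⇒ Q>K, reverse
Step 1:
                    D           L
  Initial     0.02918      0.6639
  Change       0.2906      -0.436
  Equil        0.3198      0.2279
  solve Keq expr → x = -0.1453; check Q = 0.1158

[D]_eq = 0.3198 M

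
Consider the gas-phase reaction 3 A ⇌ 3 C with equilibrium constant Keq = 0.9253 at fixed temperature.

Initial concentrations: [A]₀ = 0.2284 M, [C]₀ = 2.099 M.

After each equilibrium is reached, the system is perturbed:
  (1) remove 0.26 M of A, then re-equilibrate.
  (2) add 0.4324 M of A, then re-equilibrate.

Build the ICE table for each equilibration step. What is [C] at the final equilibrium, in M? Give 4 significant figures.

Q₀ = 776.2 vs Keq = 0.9253 ⇒ Q>K, reverse
Step 1:
                   A          C
  init        0.2284      2.099
  Δ           0.9504    -0.9504
  eq           1.179      1.149
  solve Keq expr → x = -0.3168; check Q = 0.9253
Then remove 0.26 M of A.
Step 2:
                   A          C
  init        0.9188      1.149
  Δ           0.1283    -0.1283
  eq           1.047       1.02
  solve Keq expr → x = -0.04277; check Q = 0.9253
Then add 0.4324 M of A.
Step 3:
                   A          C
  init         1.479       1.02
  Δ          -0.2134     0.2134
  eq           1.266      1.234
  solve Keq expr → x = 0.07113; check Q = 0.9253

[C]_eq = 1.234 M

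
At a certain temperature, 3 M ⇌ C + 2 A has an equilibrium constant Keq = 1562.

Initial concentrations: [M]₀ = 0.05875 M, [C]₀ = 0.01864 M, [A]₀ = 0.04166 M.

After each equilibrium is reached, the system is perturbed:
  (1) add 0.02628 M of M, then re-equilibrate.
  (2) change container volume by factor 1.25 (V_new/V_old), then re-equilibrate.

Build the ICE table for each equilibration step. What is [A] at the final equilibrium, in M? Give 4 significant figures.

Q₀ = 0.1595 vs Keq = 1562 ⇒ Q<K, forward
Step 1:
                    M           C           A
  init        0.05875     0.01864     0.04166
  Δ          -0.05356     0.01785     0.03571
  eq         0.005191     0.03649     0.07737
  solve Keq expr → x = 0.01785; check Q = 1562
Then add 0.02628 M of M.
Step 2:
                    M           C           A
  init        0.03147     0.03649     0.07737
  Δ          -0.02513    0.008378     0.01676
  eq         0.006337     0.04487     0.09412
  solve Keq expr → x = 0.008378; check Q = 1562
Then change container volume by factor 1.25 (V_new/V_old).
Step 3:
                    M           C           A
  init        0.00507      0.0359      0.0753
  Δ                 0           0           0
  eq          0.00507      0.0359      0.0753
  solve Keq expr → x = 0; check Q = 1562

[A]_eq = 0.0753 M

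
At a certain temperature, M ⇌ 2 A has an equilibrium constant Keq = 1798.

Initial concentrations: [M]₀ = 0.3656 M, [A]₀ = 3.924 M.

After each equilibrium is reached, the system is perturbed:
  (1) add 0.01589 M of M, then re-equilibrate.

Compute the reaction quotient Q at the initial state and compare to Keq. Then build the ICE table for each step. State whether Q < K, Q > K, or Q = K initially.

Q₀ = 42.12; Q < K (proceeds forward)

Q₀ = 42.12 vs Keq = 1798 ⇒ Q<K, forward
Step 1:
                    M           A
  Initial      0.3656       3.924
  Change      -0.3537      0.7073
  Equil       0.01193       4.631
  solve Keq expr → x = 0.3537; check Q = 1798
Then add 0.01589 M of M.
Step 2:
                    M           A
  Initial     0.02782       4.631
  Change     -0.01573     0.03145
  Equil       0.01209       4.663
  solve Keq expr → x = 0.01573; check Q = 1798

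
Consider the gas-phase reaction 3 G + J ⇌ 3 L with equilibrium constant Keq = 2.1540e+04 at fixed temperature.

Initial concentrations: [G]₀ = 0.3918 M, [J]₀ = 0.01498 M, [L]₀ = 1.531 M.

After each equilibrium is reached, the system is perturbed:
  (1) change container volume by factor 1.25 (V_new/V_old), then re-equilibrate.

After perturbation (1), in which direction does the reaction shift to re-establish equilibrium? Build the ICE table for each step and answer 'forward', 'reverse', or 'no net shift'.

Q₀ = 3983 vs Keq = 2.1540e+04 ⇒ Q<K, forward
Step 1:
                   G          J          L
  init        0.3918    0.01498      1.531
  Δ         -0.03336   -0.01112    0.03336
  eq          0.3584   0.003859      1.564
  solve Keq expr → x = 0.01112; check Q = 2.1540e+04
Then change container volume by factor 1.25 (V_new/V_old).
Step 2:
                   G          J          L
  init        0.2868   0.003088      1.251
  Δ          0.00202 6.7321e-04   -0.00202
  eq          0.2888   0.003761      1.249
  solve Keq expr → x = -6.7321e-04; check Q = 2.1540e+04

Direction: reverse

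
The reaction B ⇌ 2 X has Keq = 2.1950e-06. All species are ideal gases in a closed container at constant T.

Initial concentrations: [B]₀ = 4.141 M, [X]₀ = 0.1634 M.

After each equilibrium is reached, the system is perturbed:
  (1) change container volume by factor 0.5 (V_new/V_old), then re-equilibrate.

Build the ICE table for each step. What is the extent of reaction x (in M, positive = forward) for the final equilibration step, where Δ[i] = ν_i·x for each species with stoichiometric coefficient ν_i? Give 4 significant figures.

x = -8.9143e-04 M

Q₀ = 0.006448 vs Keq = 2.1950e-06 ⇒ Q>K, reverse
Step 1:
                  B         X
  I           4.141    0.1634
  C         0.08018   -0.1604
  E           4.221  0.003044
  solve Keq expr → x = -0.08018; check Q = 2.1950e-06
Then change container volume by factor 0.5 (V_new/V_old).
Step 2:
                  B         X
  I           8.442  0.006088
  C       8.9143e-04 -0.001783
  E           8.443  0.004305
  solve Keq expr → x = -8.9143e-04; check Q = 2.1950e-06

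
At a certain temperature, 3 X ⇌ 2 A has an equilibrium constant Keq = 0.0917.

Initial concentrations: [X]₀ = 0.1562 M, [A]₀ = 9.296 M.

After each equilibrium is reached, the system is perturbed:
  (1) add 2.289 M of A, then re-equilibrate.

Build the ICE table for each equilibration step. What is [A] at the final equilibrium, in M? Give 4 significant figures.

[A]_eq = 6.526 M

Q₀ = 2.2675e+04 vs Keq = 0.0917 ⇒ Q>K, reverse
Step 1:
                  X         A
  I          0.1562     9.296
  C            6.37    -4.247
  E           6.527     5.049
  solve Keq expr → x = -2.123; check Q = 0.0917
Then add 2.289 M of A.
Step 2:
                  X         A
  I           6.527     7.338
  C           1.218   -0.8119
  E           7.744     6.526
  solve Keq expr → x = -0.4059; check Q = 0.0917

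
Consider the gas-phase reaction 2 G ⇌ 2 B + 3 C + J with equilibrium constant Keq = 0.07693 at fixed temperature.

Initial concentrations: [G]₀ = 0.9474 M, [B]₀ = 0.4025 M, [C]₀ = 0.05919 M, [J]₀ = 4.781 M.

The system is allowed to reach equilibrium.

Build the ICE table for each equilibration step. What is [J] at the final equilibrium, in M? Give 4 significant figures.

[J]_eq = 4.864 M

Q₀ = 1.7895e-04 vs Keq = 0.07693 ⇒ Q<K, forward
Step 1:
                    G           B           C           J
  I            0.9474      0.4025     0.05919       4.781
  C            -0.167       0.167      0.2505      0.0835
  E            0.7804      0.5695      0.3097       4.864
  solve Keq expr → x = 0.0835; check Q = 0.07693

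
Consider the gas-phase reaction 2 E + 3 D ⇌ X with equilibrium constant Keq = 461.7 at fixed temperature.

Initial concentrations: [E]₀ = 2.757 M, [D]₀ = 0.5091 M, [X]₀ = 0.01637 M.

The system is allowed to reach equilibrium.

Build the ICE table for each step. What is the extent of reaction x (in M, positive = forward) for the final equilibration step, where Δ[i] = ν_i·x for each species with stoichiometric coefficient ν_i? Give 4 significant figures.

x = 0.1565 M

Q₀ = 0.01632 vs Keq = 461.7 ⇒ Q<K, forward
Step 1:
                   E          D          X
  init         2.757     0.5091    0.01637
  Δ          -0.3129    -0.4694     0.1565
  eq           2.444    0.03972     0.1728
  solve Keq expr → x = 0.1565; check Q = 461.7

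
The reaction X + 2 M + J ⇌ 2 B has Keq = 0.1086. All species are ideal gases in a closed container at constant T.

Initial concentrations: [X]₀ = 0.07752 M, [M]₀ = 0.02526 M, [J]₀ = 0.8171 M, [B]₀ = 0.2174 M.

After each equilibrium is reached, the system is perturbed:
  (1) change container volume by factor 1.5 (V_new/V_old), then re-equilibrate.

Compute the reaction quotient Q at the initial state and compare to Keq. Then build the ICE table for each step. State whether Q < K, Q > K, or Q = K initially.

Q₀ = 1169 vs Keq = 0.1086 ⇒ Q>K, reverse
Step 1:
                  X         M         J         B
  Initial   0.07752   0.02526    0.8171    0.2174
  Change    0.09469    0.1894   0.09469   -0.1894
  Equil      0.1722    0.2146    0.9118   0.02803
  solve Keq expr → x = -0.09469; check Q = 0.1086
Then change container volume by factor 1.5 (V_new/V_old).
Step 2:
                  X         M         J         B
  Initial    0.1148    0.1431    0.6079   0.01868
  Change   0.002779  0.005559  0.002779 -0.005559
  Equil      0.1176    0.1486    0.6106   0.01313
  solve Keq expr → x = -0.002779; check Q = 0.1086

Q₀ = 1169; Q > K (proceeds reverse)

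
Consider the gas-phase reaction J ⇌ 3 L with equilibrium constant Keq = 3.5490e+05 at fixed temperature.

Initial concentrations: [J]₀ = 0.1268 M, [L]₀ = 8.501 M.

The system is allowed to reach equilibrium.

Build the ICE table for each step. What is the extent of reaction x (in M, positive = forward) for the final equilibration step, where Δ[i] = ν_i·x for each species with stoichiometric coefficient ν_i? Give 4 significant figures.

Q₀ = 4845 vs Keq = 3.5490e+05 ⇒ Q<K, forward
Step 1:
                    J           L
  init         0.1268       8.501
  Δ           -0.1248      0.3745
  eq          0.00197       8.875
  solve Keq expr → x = 0.1248; check Q = 3.5490e+05

x = 0.1248 M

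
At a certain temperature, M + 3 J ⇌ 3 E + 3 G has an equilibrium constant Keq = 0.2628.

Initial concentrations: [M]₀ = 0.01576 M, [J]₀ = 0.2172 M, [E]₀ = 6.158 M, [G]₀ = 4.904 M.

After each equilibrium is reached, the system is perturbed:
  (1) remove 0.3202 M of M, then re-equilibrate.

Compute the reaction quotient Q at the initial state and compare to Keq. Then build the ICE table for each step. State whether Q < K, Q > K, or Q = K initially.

Q₀ = 1.7054e+08; Q > K (proceeds reverse)

Q₀ = 1.7054e+08 vs Keq = 0.2628 ⇒ Q>K, reverse
Step 1:
                  M         J         E         G
  Initial   0.01576    0.2172     6.158     4.904
  Change      1.252     3.757    -3.757    -3.757
  Equil       1.268     3.974     2.401     1.147
  solve Keq expr → x = -1.252; check Q = 0.2628
Then remove 0.3202 M of M.
Step 2:
                  M         J         E         G
  Initial    0.9478     3.974     2.401     1.147
  Change    0.01923   0.05769  -0.05769  -0.05769
  Equil       0.967     4.032     2.344      1.09
  solve Keq expr → x = -0.01923; check Q = 0.2628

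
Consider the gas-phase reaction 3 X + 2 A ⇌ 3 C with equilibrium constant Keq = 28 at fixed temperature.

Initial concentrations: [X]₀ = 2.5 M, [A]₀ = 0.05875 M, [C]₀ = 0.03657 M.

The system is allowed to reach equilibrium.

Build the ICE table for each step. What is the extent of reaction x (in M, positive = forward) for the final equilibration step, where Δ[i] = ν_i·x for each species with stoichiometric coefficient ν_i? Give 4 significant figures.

x = 0.02831 M

Q₀ = 9.0686e-04 vs Keq = 28 ⇒ Q<K, forward
Step 1:
                  X         A         C
  Initial       2.5   0.05875   0.03657
  Change   -0.08493  -0.05662   0.08493
  Equil       2.415  0.002132    0.1215
  solve Keq expr → x = 0.02831; check Q = 28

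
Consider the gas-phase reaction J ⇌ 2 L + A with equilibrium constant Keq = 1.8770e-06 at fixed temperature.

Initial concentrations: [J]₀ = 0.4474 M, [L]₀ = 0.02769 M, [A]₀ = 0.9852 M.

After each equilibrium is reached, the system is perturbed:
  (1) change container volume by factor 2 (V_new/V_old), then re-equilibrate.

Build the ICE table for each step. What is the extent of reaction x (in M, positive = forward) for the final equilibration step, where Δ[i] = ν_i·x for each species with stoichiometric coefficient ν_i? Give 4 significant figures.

Q₀ = 0.001688 vs Keq = 1.8770e-06 ⇒ Q>K, reverse
Step 1:
                  J         L         A
  init       0.4474   0.02769    0.9852
  Δ         0.01337  -0.02675  -0.01337
  eq         0.4608 9.4337e-04    0.9718
  solve Keq expr → x = -0.01337; check Q = 1.8770e-06
Then change container volume by factor 2 (V_new/V_old).
Step 2:
                  J         L         A
  init       0.2304 4.7168e-04    0.4859
  Δ       -2.3549e-04 4.7097e-04 2.3549e-04
  eq         0.2302 9.4266e-04    0.4861
  solve Keq expr → x = 2.3549e-04; check Q = 1.8770e-06

x = 2.3549e-04 M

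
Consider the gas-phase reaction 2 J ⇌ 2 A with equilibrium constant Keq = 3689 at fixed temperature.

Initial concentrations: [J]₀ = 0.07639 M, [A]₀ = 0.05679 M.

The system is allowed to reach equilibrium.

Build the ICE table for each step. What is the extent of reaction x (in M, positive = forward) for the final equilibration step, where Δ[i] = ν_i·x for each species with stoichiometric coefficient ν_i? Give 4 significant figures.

Q₀ = 0.5527 vs Keq = 3689 ⇒ Q<K, forward
Step 1:
                  J         A
  init      0.07639   0.05679
  Δ        -0.07423   0.07423
  eq       0.002157     0.131
  solve Keq expr → x = 0.03712; check Q = 3689

x = 0.03712 M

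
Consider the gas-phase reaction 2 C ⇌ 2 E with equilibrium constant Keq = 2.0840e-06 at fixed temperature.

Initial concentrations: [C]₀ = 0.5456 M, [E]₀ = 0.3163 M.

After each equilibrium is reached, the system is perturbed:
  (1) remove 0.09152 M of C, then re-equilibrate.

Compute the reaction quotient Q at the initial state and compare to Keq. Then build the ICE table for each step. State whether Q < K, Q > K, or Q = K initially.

Q₀ = 0.3361; Q > K (proceeds reverse)

Q₀ = 0.3361 vs Keq = 2.0840e-06 ⇒ Q>K, reverse
Step 1:
                  C         E
  Initial    0.5456    0.3163
  Change     0.3151   -0.3151
  Equil      0.8607  0.001242
  solve Keq expr → x = -0.1575; check Q = 2.0840e-06
Then remove 0.09152 M of C.
Step 2:
                  C         E
  Initial    0.7691  0.001242
  Change  1.3193e-04 -1.3193e-04
  Equil      0.7693  0.001111
  solve Keq expr → x = -6.5964e-05; check Q = 2.0840e-06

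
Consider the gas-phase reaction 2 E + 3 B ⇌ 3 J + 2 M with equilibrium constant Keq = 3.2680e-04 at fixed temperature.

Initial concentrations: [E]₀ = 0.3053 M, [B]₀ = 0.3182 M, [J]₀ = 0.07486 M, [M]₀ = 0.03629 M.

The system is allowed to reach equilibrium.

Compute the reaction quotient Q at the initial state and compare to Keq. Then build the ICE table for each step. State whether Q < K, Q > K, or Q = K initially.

Q₀ = 1.8398e-04; Q < K (proceeds forward)

Q₀ = 1.8398e-04 vs Keq = 3.2680e-04 ⇒ Q<K, forward
Step 1:
                   E          B          J          M
  I           0.3053     0.3182    0.07486    0.03629
  C        -0.004402  -0.006603   0.006603   0.004402
  E           0.3009     0.3116    0.08146    0.04069
  solve Keq expr → x = 0.002201; check Q = 3.2680e-04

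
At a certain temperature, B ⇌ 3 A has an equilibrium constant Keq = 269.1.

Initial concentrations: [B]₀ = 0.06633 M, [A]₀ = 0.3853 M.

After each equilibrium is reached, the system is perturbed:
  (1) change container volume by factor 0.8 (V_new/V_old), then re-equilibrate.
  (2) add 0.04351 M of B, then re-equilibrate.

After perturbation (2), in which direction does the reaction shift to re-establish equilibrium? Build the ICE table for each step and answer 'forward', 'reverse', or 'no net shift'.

Direction: forward

Q₀ = 0.8624 vs Keq = 269.1 ⇒ Q<K, forward
Step 1:
                   B          A
  Initial    0.06633     0.3853
  Change     -0.0656     0.1968
  Equil   7.3292e-04     0.5821
  solve Keq expr → x = 0.0656; check Q = 269.1
Then change container volume by factor 0.8 (V_new/V_old).
Step 2:
                   B          A
  Initial 9.1616e-04     0.7276
  Change  5.0639e-04  -0.001519
  Equil     0.001423     0.7261
  solve Keq expr → x = -5.0639e-04; check Q = 269.1
Then add 0.04351 M of B.
Step 3:
                   B          A
  Initial    0.04493     0.7261
  Change    -0.04262     0.1279
  Equil     0.002314      0.854
  solve Keq expr → x = 0.04262; check Q = 269.1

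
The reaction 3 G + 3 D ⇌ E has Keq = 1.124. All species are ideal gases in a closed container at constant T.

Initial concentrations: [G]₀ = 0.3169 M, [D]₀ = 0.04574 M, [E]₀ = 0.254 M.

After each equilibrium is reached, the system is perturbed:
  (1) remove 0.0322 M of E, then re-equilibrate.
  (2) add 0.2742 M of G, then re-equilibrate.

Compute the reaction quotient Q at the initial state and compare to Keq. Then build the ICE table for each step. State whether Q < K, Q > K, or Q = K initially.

Q₀ = 8.3402e+04 vs Keq = 1.124 ⇒ Q>K, reverse
Step 1:
                  G         D         E
  Initial    0.3169   0.04574     0.254
  Change     0.4899    0.4899   -0.1633
  Equil      0.8068    0.5356    0.0907
  solve Keq expr → x = -0.1633; check Q = 1.124
Then remove 0.0322 M of E.
Step 2:
                  G         D         E
  Initial    0.8068    0.5356    0.0585
  Change    -0.0296   -0.0296  0.009866
  Equil      0.7772     0.506   0.06837
  solve Keq expr → x = 0.009866; check Q = 1.124
Then add 0.2742 M of G.
Step 3:
                  G         D         E
  Initial     1.051     0.506   0.06837
  Change   -0.06702  -0.06702   0.02234
  Equil      0.9844     0.439   0.09071
  solve Keq expr → x = 0.02234; check Q = 1.124

Q₀ = 8.3402e+04; Q > K (proceeds reverse)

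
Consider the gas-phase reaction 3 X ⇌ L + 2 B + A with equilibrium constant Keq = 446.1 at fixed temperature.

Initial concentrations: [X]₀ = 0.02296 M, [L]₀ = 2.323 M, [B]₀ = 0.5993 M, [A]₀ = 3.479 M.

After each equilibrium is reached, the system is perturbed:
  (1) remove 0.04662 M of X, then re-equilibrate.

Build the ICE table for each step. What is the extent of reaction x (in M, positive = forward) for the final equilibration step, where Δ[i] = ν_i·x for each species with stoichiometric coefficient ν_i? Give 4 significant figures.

x = -0.01341 M

Q₀ = 2.3982e+05 vs Keq = 446.1 ⇒ Q>K, reverse
Step 1:
                    X           L           B           A
  init        0.02296       2.323      0.5993       3.479
  Δ            0.1417    -0.04722    -0.09445    -0.04722
  eq           0.1646       2.276      0.5049       3.432
  solve Keq expr → x = -0.04722; check Q = 446.1
Then remove 0.04662 M of X.
Step 2:
                    X           L           B           A
  init          0.118       2.276      0.5049       3.432
  Δ           0.04022    -0.01341    -0.02681    -0.01341
  eq           0.1582       2.262       0.478       3.418
  solve Keq expr → x = -0.01341; check Q = 446.1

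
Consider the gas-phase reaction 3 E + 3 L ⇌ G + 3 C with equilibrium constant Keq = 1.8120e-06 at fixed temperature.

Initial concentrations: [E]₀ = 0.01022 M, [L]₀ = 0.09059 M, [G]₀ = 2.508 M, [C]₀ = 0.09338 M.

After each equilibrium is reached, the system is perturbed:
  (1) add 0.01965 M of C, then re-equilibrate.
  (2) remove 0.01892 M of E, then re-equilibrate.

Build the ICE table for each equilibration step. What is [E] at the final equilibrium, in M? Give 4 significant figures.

[E]_eq = 0.1041 M

Q₀ = 2.5733e+06 vs Keq = 1.8120e-06 ⇒ Q>K, reverse
Step 1:
                    E           L           G           C
  init        0.01022     0.09059       2.508     0.09338
  Δ           0.09321     0.09321    -0.03107    -0.09321
  eq           0.1034      0.1838       2.477  1.7129e-04
  solve Keq expr → x = -0.03107; check Q = 1.8120e-06
Then add 0.01965 M of C.
Step 2:
                    E           L           G           C
  init         0.1034      0.1838       2.477     0.01982
  Δ            0.0196      0.0196   -0.006532     -0.0196
  eq            0.123      0.2034        2.47  2.2566e-04
  solve Keq expr → x = -0.006532; check Q = 1.8120e-06
Then remove 0.01892 M of E.
Step 3:
                    E           L           G           C
  init         0.1041      0.2034        2.47  2.2566e-04
  Δ        3.4609e-05  3.4609e-05 -1.1536e-05 -3.4609e-05
  eq           0.1041      0.2034        2.47  1.9105e-04
  solve Keq expr → x = -1.1536e-05; check Q = 1.8120e-06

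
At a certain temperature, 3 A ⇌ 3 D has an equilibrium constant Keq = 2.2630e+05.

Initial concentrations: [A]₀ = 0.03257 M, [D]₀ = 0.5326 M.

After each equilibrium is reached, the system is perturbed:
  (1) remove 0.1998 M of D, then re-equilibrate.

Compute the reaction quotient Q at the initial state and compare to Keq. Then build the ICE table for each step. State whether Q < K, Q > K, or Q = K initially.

Q₀ = 4373 vs Keq = 2.2630e+05 ⇒ Q<K, forward
Step 1:
                   A          D
  I          0.03257     0.5326
  C         -0.02345    0.02345
  E         0.009125      0.556
  solve Keq expr → x = 0.007815; check Q = 2.2630e+05
Then remove 0.1998 M of D.
Step 2:
                   A          D
  I         0.009125     0.3562
  C        -0.003226   0.003226
  E         0.005899     0.3595
  solve Keq expr → x = 0.001075; check Q = 2.2630e+05

Q₀ = 4373; Q < K (proceeds forward)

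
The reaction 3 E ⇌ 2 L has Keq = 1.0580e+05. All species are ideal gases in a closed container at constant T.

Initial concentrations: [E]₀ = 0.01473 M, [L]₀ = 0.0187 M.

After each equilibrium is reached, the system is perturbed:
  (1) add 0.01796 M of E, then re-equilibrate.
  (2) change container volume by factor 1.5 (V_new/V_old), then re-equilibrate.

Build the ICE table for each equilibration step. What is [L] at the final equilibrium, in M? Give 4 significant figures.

[L]_eq = 0.02577 M

Q₀ = 109.4 vs Keq = 1.0580e+05 ⇒ Q<K, forward
Step 1:
                  E         L
  I         0.01473    0.0187
  C        -0.01282  0.008544
  E        0.001914   0.02724
  solve Keq expr → x = 0.004272; check Q = 1.0580e+05
Then add 0.01796 M of E.
Step 2:
                  E         L
  I         0.01987   0.02724
  C        -0.01745   0.01163
  E        0.002426   0.03888
  solve Keq expr → x = 0.005816; check Q = 1.0580e+05
Then change container volume by factor 1.5 (V_new/V_old).
Step 3:
                  E         L
  I        0.001618   0.02592
  C       2.2688e-04 -1.5125e-04
  E        0.001844   0.02577
  solve Keq expr → x = -7.5625e-05; check Q = 1.0580e+05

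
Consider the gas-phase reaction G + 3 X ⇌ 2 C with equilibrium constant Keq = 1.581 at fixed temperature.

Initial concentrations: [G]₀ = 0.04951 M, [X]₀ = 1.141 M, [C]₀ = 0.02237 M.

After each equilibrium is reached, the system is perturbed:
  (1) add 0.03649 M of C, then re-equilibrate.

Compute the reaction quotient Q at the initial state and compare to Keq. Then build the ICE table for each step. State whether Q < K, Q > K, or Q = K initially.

Q₀ = 0.006804; Q < K (proceeds forward)

Q₀ = 0.006804 vs Keq = 1.581 ⇒ Q<K, forward
Step 1:
                  G         X         C
  I         0.04951     1.141   0.02237
  C         -0.0425   -0.1275   0.08501
  E        0.007006     1.013    0.1074
  solve Keq expr → x = 0.0425; check Q = 1.581
Then add 0.03649 M of C.
Step 2:
                  G         X         C
  I        0.007006     1.013    0.1439
  C        0.003874   0.01162 -0.007748
  E         0.01088     1.025    0.1361
  solve Keq expr → x = -0.003874; check Q = 1.581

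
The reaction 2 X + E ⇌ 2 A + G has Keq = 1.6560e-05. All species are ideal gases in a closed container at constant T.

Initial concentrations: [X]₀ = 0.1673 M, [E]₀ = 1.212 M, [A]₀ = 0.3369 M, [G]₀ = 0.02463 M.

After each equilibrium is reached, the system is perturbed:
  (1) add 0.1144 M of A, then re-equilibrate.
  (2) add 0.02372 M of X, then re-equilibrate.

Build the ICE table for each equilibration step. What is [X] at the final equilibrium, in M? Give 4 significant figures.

[X]_eq = 0.2403 M

Q₀ = 0.08241 vs Keq = 1.6560e-05 ⇒ Q>K, reverse
Step 1:
                   X          E          A          G
  init        0.1673      1.212     0.3369    0.02463
  Δ          0.04924    0.02462   -0.04924   -0.02462
  eq          0.2165      1.237     0.2877 1.1604e-05
  solve Keq expr → x = -0.02462; check Q = 1.6560e-05
Then add 0.1144 M of A.
Step 2:
                   X          E          A          G
  init        0.2165      1.237     0.4021 1.1604e-05
  Δ       1.1326e-05 5.6628e-06 -1.1326e-05 -5.6628e-06
  eq          0.2165      1.237     0.4021 5.9408e-06
  solve Keq expr → x = -5.6628e-06; check Q = 1.6560e-05
Then add 0.02372 M of X.
Step 3:
                   X          E          A          G
  init        0.2403      1.237     0.4021 5.9408e-06
  Δ       -2.7449e-06 -1.3725e-06 2.7449e-06 1.3725e-06
  eq          0.2403      1.237     0.4021 7.3132e-06
  solve Keq expr → x = 1.3725e-06; check Q = 1.6560e-05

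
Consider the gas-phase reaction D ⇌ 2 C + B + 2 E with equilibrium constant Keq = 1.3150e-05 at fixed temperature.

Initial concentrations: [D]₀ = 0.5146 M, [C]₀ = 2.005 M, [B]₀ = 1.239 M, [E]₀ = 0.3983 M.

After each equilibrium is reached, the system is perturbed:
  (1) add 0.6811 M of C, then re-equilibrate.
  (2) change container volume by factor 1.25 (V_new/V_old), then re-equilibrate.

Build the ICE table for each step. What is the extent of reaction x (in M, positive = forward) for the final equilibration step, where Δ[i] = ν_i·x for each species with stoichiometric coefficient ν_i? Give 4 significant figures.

x = 2.9445e-04 M

Q₀ = 1.536 vs Keq = 1.3150e-05 ⇒ Q>K, reverse
Step 1:
                  D         C         B         E
  I          0.5146     2.005     1.239    0.3983
  C          0.1982   -0.3964   -0.1982   -0.3964
  E          0.7128     1.609     1.041  0.001866
  solve Keq expr → x = -0.1982; check Q = 1.3150e-05
Then add 0.6811 M of C.
Step 2:
                  D         C         B         E
  I          0.7128      2.29     1.041  0.001866
  C       2.7711e-04 -5.5423e-04 -2.7711e-04 -5.5423e-04
  E          0.7131     2.289     1.041  0.001311
  solve Keq expr → x = -2.7711e-04; check Q = 1.3150e-05
Then change container volume by factor 1.25 (V_new/V_old).
Step 3:
                  D         C         B         E
  I          0.5705     1.831    0.8324  0.001049
  C       -2.9445e-04 5.8891e-04 2.9445e-04 5.8891e-04
  E          0.5702     1.832    0.8327  0.001638
  solve Keq expr → x = 2.9445e-04; check Q = 1.3150e-05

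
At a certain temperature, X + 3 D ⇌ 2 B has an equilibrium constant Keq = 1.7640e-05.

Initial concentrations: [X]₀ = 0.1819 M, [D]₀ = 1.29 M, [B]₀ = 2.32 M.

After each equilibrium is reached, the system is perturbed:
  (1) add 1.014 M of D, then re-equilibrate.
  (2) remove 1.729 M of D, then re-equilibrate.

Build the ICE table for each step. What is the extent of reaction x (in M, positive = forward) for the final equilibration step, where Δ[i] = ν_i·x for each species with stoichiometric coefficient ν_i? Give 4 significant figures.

x = -0.01328 M

Q₀ = 13.78 vs Keq = 1.7640e-05 ⇒ Q>K, reverse
Step 1:
                    X           D           B
  init         0.1819        1.29        2.32
  Δ             1.135       3.406      -2.271
  eq            1.317       4.696     0.04906
  solve Keq expr → x = -1.135; check Q = 1.7640e-05
Then add 1.014 M of D.
Step 2:
                    X           D           B
  init          1.317        5.71     0.04906
  Δ         -0.008051    -0.02415      0.0161
  eq            1.309       5.686     0.06516
  solve Keq expr → x = 0.008051; check Q = 1.7640e-05
Then remove 1.729 M of D.
Step 3:
                    X           D           B
  init          1.309       3.957     0.06516
  Δ           0.01328     0.03985    -0.02657
  eq            1.323       3.997      0.0386
  solve Keq expr → x = -0.01328; check Q = 1.7640e-05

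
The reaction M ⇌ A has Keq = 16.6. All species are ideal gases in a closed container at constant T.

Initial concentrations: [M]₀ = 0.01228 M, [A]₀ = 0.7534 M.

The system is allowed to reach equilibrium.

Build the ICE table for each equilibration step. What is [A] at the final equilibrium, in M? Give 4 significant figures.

Q₀ = 61.35 vs Keq = 16.6 ⇒ Q>K, reverse
Step 1:
                  M         A
  I         0.01228    0.7534
  C         0.03122  -0.03122
  E          0.0435    0.7222
  solve Keq expr → x = -0.03122; check Q = 16.6

[A]_eq = 0.7222 M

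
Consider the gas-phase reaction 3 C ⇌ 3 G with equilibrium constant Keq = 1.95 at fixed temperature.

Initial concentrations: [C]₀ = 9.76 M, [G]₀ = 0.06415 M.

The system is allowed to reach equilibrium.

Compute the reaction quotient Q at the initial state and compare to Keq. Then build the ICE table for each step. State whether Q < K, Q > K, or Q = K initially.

Q₀ = 2.8395e-07; Q < K (proceeds forward)

Q₀ = 2.8395e-07 vs Keq = 1.95 ⇒ Q<K, forward
Step 1:
                  C         G
  I            9.76   0.06415
  C          -5.392     5.392
  E           4.368     5.457
  solve Keq expr → x = 1.797; check Q = 1.95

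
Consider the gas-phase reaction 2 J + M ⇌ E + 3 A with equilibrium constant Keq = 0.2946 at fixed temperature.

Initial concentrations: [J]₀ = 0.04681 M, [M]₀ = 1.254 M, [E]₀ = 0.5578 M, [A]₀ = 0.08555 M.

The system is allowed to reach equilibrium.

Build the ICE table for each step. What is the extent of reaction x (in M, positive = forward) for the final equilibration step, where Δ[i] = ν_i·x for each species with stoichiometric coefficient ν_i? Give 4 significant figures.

Q₀ = 0.1271 vs Keq = 0.2946 ⇒ Q<K, forward
Step 1:
                    J           M           E           A
  init        0.04681       1.254      0.5578     0.08555
  Δ         -0.008622   -0.004311    0.004311     0.01293
  eq          0.03819        1.25      0.5621     0.09848
  solve Keq expr → x = 0.004311; check Q = 0.2946

x = 0.004311 M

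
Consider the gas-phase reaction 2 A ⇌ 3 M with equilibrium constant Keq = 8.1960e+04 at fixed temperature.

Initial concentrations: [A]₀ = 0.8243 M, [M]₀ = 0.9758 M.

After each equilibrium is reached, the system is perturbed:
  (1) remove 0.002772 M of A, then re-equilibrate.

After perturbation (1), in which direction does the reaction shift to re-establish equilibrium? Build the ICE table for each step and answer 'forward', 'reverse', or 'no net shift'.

Direction: reverse

Q₀ = 1.367 vs Keq = 8.1960e+04 ⇒ Q<K, forward
Step 1:
                    A           M
  init         0.8243      0.9758
  Δ           -0.8129       1.219
  eq          0.01136       2.195
  solve Keq expr → x = 0.4065; check Q = 8.1960e+04
Then remove 0.002772 M of A.
Step 2:
                    A           M
  init       0.008589       2.195
  Δ           0.00274    -0.00411
  eq          0.01133       2.191
  solve Keq expr → x = -0.00137; check Q = 8.1960e+04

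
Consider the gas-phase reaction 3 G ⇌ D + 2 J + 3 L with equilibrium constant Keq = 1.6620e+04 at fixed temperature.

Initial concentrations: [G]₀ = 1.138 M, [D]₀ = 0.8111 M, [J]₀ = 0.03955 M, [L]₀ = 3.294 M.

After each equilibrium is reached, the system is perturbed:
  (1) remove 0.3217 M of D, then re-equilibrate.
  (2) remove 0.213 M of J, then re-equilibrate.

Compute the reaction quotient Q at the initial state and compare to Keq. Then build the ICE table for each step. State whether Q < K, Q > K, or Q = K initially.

Q₀ = 0.03077 vs Keq = 1.6620e+04 ⇒ Q<K, forward
Step 1:
                   G          D          J          L
  I            1.138     0.8111    0.03955      3.294
  C          -0.9986     0.3329     0.6657     0.9986
  E           0.1394      1.144     0.7053      4.293
  solve Keq expr → x = 0.3329; check Q = 1.6620e+04
Then remove 0.3217 M of D.
Step 2:
                   G          D          J          L
  I           0.1394     0.8223     0.7053      4.293
  C         -0.01291   0.004305    0.00861    0.01291
  E           0.1265     0.8266     0.7139      4.306
  solve Keq expr → x = 0.004305; check Q = 1.6620e+04
Then remove 0.213 M of J.
Step 3:
                   G          D          J          L
  I           0.1265     0.8266     0.5009      4.306
  C         -0.02364    0.00788    0.01576    0.02364
  E           0.1028     0.8345     0.5167      4.329
  solve Keq expr → x = 0.00788; check Q = 1.6620e+04

Q₀ = 0.03077; Q < K (proceeds forward)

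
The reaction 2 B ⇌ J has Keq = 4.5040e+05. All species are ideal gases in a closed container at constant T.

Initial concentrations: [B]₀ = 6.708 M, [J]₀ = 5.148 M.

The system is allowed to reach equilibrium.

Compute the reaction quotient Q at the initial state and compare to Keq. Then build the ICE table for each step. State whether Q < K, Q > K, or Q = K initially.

Q₀ = 0.1144 vs Keq = 4.5040e+05 ⇒ Q<K, forward
Step 1:
                  B         J
  init        6.708     5.148
  Δ          -6.704     3.352
  eq       0.004344       8.5
  solve Keq expr → x = 3.352; check Q = 4.5040e+05

Q₀ = 0.1144; Q < K (proceeds forward)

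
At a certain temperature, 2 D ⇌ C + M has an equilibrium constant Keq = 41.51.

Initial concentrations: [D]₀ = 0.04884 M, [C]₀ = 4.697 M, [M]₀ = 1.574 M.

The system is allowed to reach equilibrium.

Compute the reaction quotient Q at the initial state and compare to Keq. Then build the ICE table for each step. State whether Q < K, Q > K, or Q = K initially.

Q₀ = 3099; Q > K (proceeds reverse)

Q₀ = 3099 vs Keq = 41.51 ⇒ Q>K, reverse
Step 1:
                    D           C           M
  Initial     0.04884       4.697       1.574
  Change       0.3423     -0.1711     -0.1711
  Equil        0.3911       4.526       1.403
  solve Keq expr → x = -0.1711; check Q = 41.51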